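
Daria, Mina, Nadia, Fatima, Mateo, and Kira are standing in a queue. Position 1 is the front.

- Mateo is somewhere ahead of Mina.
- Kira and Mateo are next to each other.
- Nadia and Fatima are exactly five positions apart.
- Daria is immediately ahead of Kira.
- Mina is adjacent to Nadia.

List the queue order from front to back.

Fatima, Daria, Kira, Mateo, Mina, Nadia

From clue 1: Mina is in {2,3,4,5,6}.
From clues 1–2: Mina is in {3,4,5,6}.
From clues 1–3: Mina is in {4,5}.
From clues 1–4: Daria → position 2, Kira → position 3, Mateo → position 4, Mina → position 5.
From clues 1–5: Fatima → position 1, Nadia → position 6.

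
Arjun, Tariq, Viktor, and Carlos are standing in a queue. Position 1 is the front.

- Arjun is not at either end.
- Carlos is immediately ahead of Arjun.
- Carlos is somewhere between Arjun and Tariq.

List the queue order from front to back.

From clue 1: Arjun is in {2,3}.
From clues 1–3: Tariq → position 1, Carlos → position 2, Arjun → position 3, Viktor → position 4.

Tariq, Carlos, Arjun, Viktor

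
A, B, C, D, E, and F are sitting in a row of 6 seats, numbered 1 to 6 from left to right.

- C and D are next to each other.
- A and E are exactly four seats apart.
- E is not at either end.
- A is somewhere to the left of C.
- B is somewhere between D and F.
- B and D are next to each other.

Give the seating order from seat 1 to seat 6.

A, C, D, B, E, F

From clues 1–2: A is in {1,2,5,6}.
From clues 1–3: A is in {1,6}.
From clues 1–4: A → seat 1, E → seat 5.
From clues 1–5: B → seat 4, F → seat 6.
From clues 1–6: C → seat 2, D → seat 3.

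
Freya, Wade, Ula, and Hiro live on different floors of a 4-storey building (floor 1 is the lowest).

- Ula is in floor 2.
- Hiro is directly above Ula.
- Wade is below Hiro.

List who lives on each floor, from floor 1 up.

Wade, Ula, Hiro, Freya

From clue 1: Ula → floor 2.
From clues 1–2: Hiro → floor 3.
From clues 1–3: Wade → floor 1, Freya → floor 4.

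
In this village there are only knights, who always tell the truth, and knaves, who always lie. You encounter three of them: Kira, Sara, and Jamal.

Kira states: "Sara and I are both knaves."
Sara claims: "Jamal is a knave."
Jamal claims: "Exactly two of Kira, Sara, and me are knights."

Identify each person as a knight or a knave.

Kira: knave, Sara: knight, Jamal: knave

Consider Kira. Suppose Kira is a knight.
Then Kira's own statement would have to be true, but it can't be — contradiction.
So Kira is a knave.
Consider Sara. Suppose Sara is a knave.
Then Kira's statement comes out true, contradicting Kira being a knave.
So Sara is a knight.
Consider Jamal. Suppose Jamal is a knight.
Then Sara's statement comes out false, contradicting Sara being a knight.
So Jamal is a knave.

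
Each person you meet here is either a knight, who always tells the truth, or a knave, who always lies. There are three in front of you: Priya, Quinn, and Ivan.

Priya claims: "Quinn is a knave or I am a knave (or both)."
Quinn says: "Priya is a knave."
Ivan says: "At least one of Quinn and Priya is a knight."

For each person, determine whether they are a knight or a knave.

Consider Priya. Suppose Priya is a knave.
Then Priya's own statement would have to be false, but it can't be — contradiction.
So Priya is a knight.
With that fixed, Quinn's statement is false, so Quinn is a knave.
With that fixed, Ivan's statement is true, so Ivan is a knight.

Priya: knight, Quinn: knave, Ivan: knight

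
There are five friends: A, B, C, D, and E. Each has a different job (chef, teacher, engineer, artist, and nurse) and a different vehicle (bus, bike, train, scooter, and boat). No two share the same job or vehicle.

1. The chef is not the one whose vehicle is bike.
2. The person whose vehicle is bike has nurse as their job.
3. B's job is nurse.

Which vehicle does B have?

With clues 1–3, boat, bus, scooter, and train are impossible for B's vehicle.
That leaves bike.

bike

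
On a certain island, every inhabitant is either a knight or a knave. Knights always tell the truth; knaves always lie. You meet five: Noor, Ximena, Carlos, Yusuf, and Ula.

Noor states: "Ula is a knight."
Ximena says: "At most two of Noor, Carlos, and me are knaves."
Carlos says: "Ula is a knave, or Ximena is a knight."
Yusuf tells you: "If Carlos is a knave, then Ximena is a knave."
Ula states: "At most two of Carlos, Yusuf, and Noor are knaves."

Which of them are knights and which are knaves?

Noor: knight, Ximena: knight, Carlos: knight, Yusuf: knight, Ula: knight

Consider Noor. Suppose Noor is a knave.
Then no assignment of the remaining roles makes every statement match its speaker's type — contradiction.
So Noor is a knight.
With that fixed, Ximena's statement is true, so Ximena is a knight.
With that fixed, Carlos's statement is true, so Carlos is a knight.
With that fixed, Yusuf's statement is true, so Yusuf is a knight.
With that fixed, Ula's statement is true, so Ula is a knight.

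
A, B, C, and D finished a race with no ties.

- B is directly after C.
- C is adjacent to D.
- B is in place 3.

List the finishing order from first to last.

From clue 1: B is in {2,3,4}.
From clues 1–2: A is in {1,4}.
From clues 1–3: D → place 1, C → place 2, B → place 3, A → place 4.

D, C, B, A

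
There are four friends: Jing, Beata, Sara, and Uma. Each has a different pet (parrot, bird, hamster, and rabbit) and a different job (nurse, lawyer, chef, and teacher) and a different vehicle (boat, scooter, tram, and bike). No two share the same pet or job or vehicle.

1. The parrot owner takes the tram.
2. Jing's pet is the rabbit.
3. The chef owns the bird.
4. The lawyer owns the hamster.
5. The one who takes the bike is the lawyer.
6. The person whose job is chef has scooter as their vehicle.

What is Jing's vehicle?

boat

With clues 1–2, tram is impossible for Jing's vehicle.
With clues 1–5, bike is impossible for Jing's vehicle.
With clues 1–6, scooter is impossible for Jing's vehicle.
That leaves boat.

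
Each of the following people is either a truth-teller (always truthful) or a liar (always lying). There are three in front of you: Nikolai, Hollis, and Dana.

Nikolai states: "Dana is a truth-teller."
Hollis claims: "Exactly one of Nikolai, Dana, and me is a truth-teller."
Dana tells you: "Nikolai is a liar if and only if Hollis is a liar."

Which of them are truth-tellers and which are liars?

Consider Nikolai. Suppose Nikolai is a truth-teller.
Then no assignment of the remaining roles makes every statement match its speaker's type — contradiction.
So Nikolai is a liar.
Consider Hollis. Suppose Hollis is a liar.
Then no assignment of the remaining roles makes every statement match its speaker's type — contradiction.
So Hollis is a truth-teller.
With that fixed, Dana's statement is false, so Dana is a liar.

Nikolai: liar, Hollis: truth-teller, Dana: liar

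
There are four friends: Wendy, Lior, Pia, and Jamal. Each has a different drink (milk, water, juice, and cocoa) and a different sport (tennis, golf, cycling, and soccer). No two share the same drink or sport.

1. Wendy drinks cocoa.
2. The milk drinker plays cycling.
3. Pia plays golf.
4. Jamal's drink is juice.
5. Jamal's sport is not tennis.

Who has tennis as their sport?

Wendy

With clues 1–3, Pia is impossible for the one with sport tennis.
With clues 1–4, Lior is impossible for the one with sport tennis.
With clues 1–5, Jamal is impossible for the one with sport tennis.
That leaves Wendy.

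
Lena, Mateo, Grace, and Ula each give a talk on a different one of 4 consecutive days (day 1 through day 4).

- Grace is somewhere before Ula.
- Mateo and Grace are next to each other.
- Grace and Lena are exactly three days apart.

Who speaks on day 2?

With clues 1–2, Lena and Ula are ruled out for day 2.
With clues 1–3, Grace is ruled out for day 2.
So day 2 is Mateo.

Mateo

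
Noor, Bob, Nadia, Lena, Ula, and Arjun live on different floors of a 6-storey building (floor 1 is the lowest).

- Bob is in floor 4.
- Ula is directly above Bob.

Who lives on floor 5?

Ula

With clue 1, Bob is ruled out for floor 5.
With clues 1–2, Arjun, Lena, Nadia, and Noor are ruled out for floor 5.
So floor 5 is Ula.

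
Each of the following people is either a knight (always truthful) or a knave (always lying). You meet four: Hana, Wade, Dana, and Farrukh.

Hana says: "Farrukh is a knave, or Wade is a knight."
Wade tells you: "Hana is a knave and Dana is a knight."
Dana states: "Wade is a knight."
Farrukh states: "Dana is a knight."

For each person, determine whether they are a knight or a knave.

Consider Hana. Suppose Hana is a knave.
Then no assignment of the remaining roles makes every statement match its speaker's type — contradiction.
So Hana is a knight.
With that fixed, Wade's statement is false, so Wade is a knave.
With that fixed, Dana's statement is false, so Dana is a knave.
With that fixed, Farrukh's statement is false, so Farrukh is a knave.

Hana: knight, Wade: knave, Dana: knave, Farrukh: knave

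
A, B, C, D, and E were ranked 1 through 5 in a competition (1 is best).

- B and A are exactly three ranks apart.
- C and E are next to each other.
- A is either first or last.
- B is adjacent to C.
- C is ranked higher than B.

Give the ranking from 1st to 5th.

A, E, C, B, D

From clue 1: A is in {1,2,4,5}.
From clues 1–2: D is in {1,5}.
From clues 1–3: A is in {1,5}.
From clues 1–4: C → rank 3.
From clues 1–5: A → rank 1, E → rank 2, B → rank 4, D → rank 5.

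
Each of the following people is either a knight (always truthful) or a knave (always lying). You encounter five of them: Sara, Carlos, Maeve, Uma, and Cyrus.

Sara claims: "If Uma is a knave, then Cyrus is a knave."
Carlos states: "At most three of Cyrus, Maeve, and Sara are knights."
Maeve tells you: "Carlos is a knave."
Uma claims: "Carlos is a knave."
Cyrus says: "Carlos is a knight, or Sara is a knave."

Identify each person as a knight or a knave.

Sara: knave, Carlos: knight, Maeve: knave, Uma: knave, Cyrus: knight

Regardless of anyone's role, Carlos's statement is true, so Carlos is a knight.
With that fixed, Maeve's statement is false, so Maeve is a knave.
With that fixed, Uma's statement is false, so Uma is a knave.
With that fixed, Cyrus's statement is true, so Cyrus is a knight.
With that fixed, Sara's statement is false, so Sara is a knave.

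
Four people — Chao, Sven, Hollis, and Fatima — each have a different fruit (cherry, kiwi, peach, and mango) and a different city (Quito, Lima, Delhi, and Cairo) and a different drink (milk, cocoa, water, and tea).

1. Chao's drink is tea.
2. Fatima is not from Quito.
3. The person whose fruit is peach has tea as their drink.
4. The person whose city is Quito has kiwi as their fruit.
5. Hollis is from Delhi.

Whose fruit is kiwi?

Sven

With clues 1–3, Chao is impossible for the one with fruit kiwi.
With clues 1–4, Fatima is impossible for the one with fruit kiwi.
With clues 1–5, Hollis is impossible for the one with fruit kiwi.
That leaves Sven.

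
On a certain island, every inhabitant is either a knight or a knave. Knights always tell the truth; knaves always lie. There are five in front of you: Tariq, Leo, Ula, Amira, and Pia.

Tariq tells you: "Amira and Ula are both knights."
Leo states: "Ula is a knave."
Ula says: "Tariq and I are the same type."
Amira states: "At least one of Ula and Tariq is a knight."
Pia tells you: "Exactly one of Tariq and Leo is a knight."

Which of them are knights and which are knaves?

Tariq: knight, Leo: knave, Ula: knight, Amira: knight, Pia: knight

Consider Tariq. Suppose Tariq is a knave.
Then whichever role Ula has, Ula's statement has the wrong truth value — contradiction.
So Tariq is a knight.
With that fixed, Amira's statement is true, so Amira is a knight.
Consider Leo. Suppose Leo is a knight.
Then no assignment of the remaining roles makes every statement match its speaker's type — contradiction.
So Leo is a knave.
With that fixed, Pia's statement is true, so Pia is a knight.
Consider Ula. Suppose Ula is a knave.
Then Tariq's statement comes out false, contradicting Tariq being a knight.
So Ula is a knight.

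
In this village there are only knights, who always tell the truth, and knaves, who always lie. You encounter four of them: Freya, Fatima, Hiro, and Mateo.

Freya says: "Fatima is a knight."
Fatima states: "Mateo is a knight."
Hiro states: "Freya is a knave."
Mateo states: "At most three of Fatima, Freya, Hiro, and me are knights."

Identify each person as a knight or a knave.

Freya: knight, Fatima: knight, Hiro: knave, Mateo: knight

Consider Freya. Suppose Freya is a knave.
Then no assignment of the remaining roles makes every statement match its speaker's type — contradiction.
So Freya is a knight.
With that fixed, Hiro's statement is false, so Hiro is a knave.
With that fixed, Mateo's statement is true, so Mateo is a knight.
With that fixed, Fatima's statement is true, so Fatima is a knight.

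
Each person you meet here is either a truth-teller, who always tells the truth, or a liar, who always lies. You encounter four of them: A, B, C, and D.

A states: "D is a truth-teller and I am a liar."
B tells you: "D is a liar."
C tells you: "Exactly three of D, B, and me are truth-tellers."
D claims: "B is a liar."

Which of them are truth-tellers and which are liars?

Consider A. Suppose A is a truth-teller.
Then A's own statement would have to be true, but it can't be — contradiction.
So A is a liar.
Consider B. Suppose B is a liar.
Then no assignment of the remaining roles makes every statement match its speaker's type — contradiction.
So B is a truth-teller.
With that fixed, D's statement is false, so D is a liar.
With that fixed, C's statement is false, so C is a liar.

A: liar, B: truth-teller, C: liar, D: liar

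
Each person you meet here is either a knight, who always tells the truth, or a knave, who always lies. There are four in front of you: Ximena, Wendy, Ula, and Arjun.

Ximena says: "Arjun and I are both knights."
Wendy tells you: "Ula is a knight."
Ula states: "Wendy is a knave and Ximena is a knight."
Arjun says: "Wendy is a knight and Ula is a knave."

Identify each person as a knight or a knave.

Ximena: knave, Wendy: knave, Ula: knave, Arjun: knave

Consider Ximena. Suppose Ximena is a knight.
Then no assignment of the remaining roles makes every statement match its speaker's type — contradiction.
So Ximena is a knave.
With that fixed, Ula's statement is false, so Ula is a knave.
With that fixed, Wendy's statement is false, so Wendy is a knave.
With that fixed, Arjun's statement is false, so Arjun is a knave.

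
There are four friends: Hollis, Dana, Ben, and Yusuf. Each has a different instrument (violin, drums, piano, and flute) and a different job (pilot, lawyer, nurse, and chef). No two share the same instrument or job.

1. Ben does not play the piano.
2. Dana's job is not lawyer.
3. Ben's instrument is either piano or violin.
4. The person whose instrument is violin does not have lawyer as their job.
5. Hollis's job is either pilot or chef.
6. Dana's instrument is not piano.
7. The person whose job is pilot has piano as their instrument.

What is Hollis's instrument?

piano

With clues 1–3, violin is impossible for Hollis's instrument.
With clues 1–7, drums and flute are impossible for Hollis's instrument.
That leaves piano.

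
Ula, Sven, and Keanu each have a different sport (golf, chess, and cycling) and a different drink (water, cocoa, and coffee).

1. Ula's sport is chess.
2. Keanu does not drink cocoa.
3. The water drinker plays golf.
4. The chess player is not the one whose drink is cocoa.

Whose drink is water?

Keanu

With clues 1–3, Ula is impossible for the one with drink water.
With clues 1–4, Sven is impossible for the one with drink water.
That leaves Keanu.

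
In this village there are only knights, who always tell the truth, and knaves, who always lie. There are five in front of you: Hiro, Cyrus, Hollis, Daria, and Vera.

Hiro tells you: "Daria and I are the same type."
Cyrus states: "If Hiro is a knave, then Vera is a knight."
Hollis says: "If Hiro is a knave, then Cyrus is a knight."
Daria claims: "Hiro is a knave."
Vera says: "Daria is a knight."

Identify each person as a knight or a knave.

Hiro: knave, Cyrus: knight, Hollis: knight, Daria: knight, Vera: knight

Consider Hiro. Suppose Hiro is a knight.
Then no assignment of the remaining roles makes every statement match its speaker's type — contradiction.
So Hiro is a knave.
With that fixed, Daria's statement is true, so Daria is a knight.
With that fixed, Vera's statement is true, so Vera is a knight.
With that fixed, Cyrus's statement is true, so Cyrus is a knight.
With that fixed, Hollis's statement is true, so Hollis is a knight.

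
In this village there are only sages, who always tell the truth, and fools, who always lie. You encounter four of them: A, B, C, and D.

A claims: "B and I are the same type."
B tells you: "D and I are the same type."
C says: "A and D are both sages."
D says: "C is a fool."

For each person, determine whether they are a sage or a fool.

A: fool, B: sage, C: fool, D: sage

Consider A. Suppose A is a sage.
Then no assignment of the remaining roles makes every statement match its speaker's type — contradiction.
So A is a fool.
With that fixed, C's statement is false, so C is a fool.
With that fixed, D's statement is true, so D is a sage.
Consider B. Suppose B is a fool.
Then A's statement comes out true, contradicting A being a fool.
So B is a sage.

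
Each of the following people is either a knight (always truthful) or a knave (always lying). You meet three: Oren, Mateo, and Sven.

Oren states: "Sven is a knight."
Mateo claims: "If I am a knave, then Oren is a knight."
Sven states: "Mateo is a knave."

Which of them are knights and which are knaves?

Oren: knave, Mateo: knight, Sven: knave

Consider Oren. Suppose Oren is a knight.
Then no assignment of the remaining roles makes every statement match its speaker's type — contradiction.
So Oren is a knave.
Consider Mateo. Suppose Mateo is a knave.
Then no assignment of the remaining roles makes every statement match its speaker's type — contradiction.
So Mateo is a knight.
With that fixed, Sven's statement is false, so Sven is a knave.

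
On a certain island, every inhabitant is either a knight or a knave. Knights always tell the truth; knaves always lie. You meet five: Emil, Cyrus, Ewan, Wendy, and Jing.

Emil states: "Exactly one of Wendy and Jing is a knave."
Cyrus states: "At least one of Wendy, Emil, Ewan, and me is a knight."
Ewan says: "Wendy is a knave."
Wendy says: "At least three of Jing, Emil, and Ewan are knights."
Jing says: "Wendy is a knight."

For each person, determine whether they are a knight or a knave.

Consider Emil. Suppose Emil is a knight.
Then no assignment of the remaining roles makes every statement match its speaker's type — contradiction.
So Emil is a knave.
With that fixed, Wendy's statement is false, so Wendy is a knave.
With that fixed, Jing's statement is false, so Jing is a knave.
With that fixed, Ewan's statement is true, so Ewan is a knight.
With that fixed, Cyrus's statement is true, so Cyrus is a knight.

Emil: knave, Cyrus: knight, Ewan: knight, Wendy: knave, Jing: knave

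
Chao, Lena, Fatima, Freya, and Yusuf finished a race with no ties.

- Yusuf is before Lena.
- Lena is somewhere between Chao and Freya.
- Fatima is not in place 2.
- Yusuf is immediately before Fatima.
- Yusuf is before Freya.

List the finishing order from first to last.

Chao, Yusuf, Fatima, Lena, Freya

From clue 1: Lena is in {2,3,4,5}.
From clues 1–2: Lena is in {3,4}.
From clues 1–4: Yusuf → place 2, Fatima → place 3, Lena → place 4.
From clues 1–5: Chao → place 1, Freya → place 5.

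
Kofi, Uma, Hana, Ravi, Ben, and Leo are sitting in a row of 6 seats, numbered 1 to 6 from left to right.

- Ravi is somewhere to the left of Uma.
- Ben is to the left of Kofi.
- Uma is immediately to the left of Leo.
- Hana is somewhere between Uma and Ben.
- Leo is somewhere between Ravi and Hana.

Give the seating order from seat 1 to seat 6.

From clue 1: Uma is in {2,3,4,5,6}.
From clues 1–2: Kofi is in {2,3,4,5,6}.
From clues 1–3: Uma is in {2,3,4,5}.
From clues 1–4: Uma is in {2,4,5}.
From clues 1–5: Ravi → seat 1, Uma → seat 2, Leo → seat 3, Hana → seat 4, Ben → seat 5, Kofi → seat 6.

Ravi, Uma, Leo, Hana, Ben, Kofi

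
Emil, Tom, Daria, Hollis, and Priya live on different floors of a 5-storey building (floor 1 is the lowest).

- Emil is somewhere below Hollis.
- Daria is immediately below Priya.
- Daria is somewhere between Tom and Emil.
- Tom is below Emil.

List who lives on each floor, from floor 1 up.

Tom, Daria, Priya, Emil, Hollis

From clue 1: Emil is in {1,2,3,4}.
From clues 1–3: Emil is in {1,4}.
From clues 1–4: Tom → floor 1, Daria → floor 2, Priya → floor 3, Emil → floor 4, Hollis → floor 5.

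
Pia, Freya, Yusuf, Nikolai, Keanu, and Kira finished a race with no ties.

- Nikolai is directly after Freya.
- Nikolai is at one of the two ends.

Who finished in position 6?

With clue 1, Freya is ruled out for place 6.
With clues 1–2, Keanu, Kira, Pia, and Yusuf are ruled out for place 6.
So place 6 is Nikolai.

Nikolai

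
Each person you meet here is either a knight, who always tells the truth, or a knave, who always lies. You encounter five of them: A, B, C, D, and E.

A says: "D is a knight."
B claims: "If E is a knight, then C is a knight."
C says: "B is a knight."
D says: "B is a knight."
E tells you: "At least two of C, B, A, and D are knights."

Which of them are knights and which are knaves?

Consider A. Suppose A is a knave.
Then no assignment of the remaining roles makes every statement match its speaker's type — contradiction.
So A is a knight.
Consider B. Suppose B is a knave.
Then no assignment of the remaining roles makes every statement match its speaker's type — contradiction.
So B is a knight.
With that fixed, C's statement is true, so C is a knight.
With that fixed, D's statement is true, so D is a knight.
With that fixed, E's statement is true, so E is a knight.

A: knight, B: knight, C: knight, D: knight, E: knight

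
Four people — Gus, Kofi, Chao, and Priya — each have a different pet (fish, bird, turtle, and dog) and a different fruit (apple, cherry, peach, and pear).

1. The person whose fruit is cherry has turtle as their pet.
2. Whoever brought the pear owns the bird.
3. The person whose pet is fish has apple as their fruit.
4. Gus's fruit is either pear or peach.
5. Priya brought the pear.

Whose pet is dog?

Gus

With clues 1–5, Chao, Kofi, and Priya are impossible for the one with pet dog.
That leaves Gus.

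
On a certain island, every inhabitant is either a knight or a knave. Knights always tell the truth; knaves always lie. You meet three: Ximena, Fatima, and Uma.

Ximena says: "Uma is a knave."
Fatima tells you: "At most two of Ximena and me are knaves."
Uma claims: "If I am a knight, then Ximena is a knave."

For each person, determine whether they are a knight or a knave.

Ximena: knave, Fatima: knight, Uma: knight

Regardless of anyone's role, Fatima's statement is true, so Fatima is a knight.
Consider Ximena. Suppose Ximena is a knight.
Then whichever role Uma has, Uma's statement has the wrong truth value — contradiction.
So Ximena is a knave.
With that fixed, Uma's statement is true, so Uma is a knight.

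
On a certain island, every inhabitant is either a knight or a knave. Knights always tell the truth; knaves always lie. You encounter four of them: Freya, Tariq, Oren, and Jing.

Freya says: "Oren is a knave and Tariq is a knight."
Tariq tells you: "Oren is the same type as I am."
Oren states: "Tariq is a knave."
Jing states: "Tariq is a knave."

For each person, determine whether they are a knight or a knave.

Freya: knave, Tariq: knave, Oren: knight, Jing: knight

Consider Freya. Suppose Freya is a knight.
Then no assignment of the remaining roles makes every statement match its speaker's type — contradiction.
So Freya is a knave.
Consider Tariq. Suppose Tariq is a knight.
Then no assignment of the remaining roles makes every statement match its speaker's type — contradiction.
So Tariq is a knave.
With that fixed, Oren's statement is true, so Oren is a knight.
With that fixed, Jing's statement is true, so Jing is a knight.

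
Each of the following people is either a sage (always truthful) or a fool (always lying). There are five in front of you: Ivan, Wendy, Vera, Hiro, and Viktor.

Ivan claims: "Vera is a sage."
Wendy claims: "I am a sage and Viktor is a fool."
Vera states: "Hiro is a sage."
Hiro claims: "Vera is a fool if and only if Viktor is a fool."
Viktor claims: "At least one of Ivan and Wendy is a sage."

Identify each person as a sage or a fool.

Ivan: sage, Wendy: fool, Vera: sage, Hiro: sage, Viktor: sage

Consider Ivan. Suppose Ivan is a fool.
Then no assignment of the remaining roles makes every statement match its speaker's type — contradiction.
So Ivan is a sage.
With that fixed, Viktor's statement is true, so Viktor is a sage.
With that fixed, Wendy's statement is false, so Wendy is a fool.
Consider Vera. Suppose Vera is a fool.
Then Ivan's statement comes out false, contradicting Ivan being a sage.
So Vera is a sage.
With that fixed, Hiro's statement is true, so Hiro is a sage.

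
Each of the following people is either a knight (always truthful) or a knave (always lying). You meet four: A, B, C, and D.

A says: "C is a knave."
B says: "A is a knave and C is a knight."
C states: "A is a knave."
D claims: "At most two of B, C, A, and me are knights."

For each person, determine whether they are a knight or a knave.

Consider A. Suppose A is a knave.
Then no assignment of the remaining roles makes every statement match its speaker's type — contradiction.
So A is a knight.
With that fixed, B's statement is false, so B is a knave.
With that fixed, C's statement is false, so C is a knave.
With that fixed, D's statement is true, so D is a knight.

A: knight, B: knave, C: knave, D: knight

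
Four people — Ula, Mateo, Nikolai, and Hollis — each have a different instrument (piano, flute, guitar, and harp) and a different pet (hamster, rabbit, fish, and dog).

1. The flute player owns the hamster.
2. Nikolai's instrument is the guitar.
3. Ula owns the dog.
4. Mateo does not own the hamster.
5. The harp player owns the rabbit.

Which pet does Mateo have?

With clues 1–3, dog is impossible for Mateo's pet.
With clues 1–4, hamster is impossible for Mateo's pet.
With clues 1–5, fish is impossible for Mateo's pet.
That leaves rabbit.

rabbit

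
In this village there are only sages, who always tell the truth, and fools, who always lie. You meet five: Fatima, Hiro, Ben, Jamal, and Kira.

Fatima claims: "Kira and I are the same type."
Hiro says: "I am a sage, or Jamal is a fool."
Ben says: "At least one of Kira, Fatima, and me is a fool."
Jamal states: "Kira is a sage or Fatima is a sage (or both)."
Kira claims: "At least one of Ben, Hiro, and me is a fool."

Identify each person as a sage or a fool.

Fatima: fool, Hiro: fool, Ben: sage, Jamal: sage, Kira: sage

Consider Fatima. Suppose Fatima is a sage.
Then no assignment of the remaining roles makes every statement match its speaker's type — contradiction.
So Fatima is a fool.
With that fixed, Ben's statement is true, so Ben is a sage.
Consider Hiro. Suppose Hiro is a sage.
Then whichever role Kira has, Kira's statement has the wrong truth value — contradiction.
So Hiro is a fool.
With that fixed, Kira's statement is true, so Kira is a sage.
With that fixed, Jamal's statement is true, so Jamal is a sage.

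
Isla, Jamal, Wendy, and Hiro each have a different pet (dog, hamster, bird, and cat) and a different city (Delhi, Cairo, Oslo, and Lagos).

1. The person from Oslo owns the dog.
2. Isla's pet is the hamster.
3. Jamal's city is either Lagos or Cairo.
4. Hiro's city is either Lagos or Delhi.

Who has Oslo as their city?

Wendy

With clues 1–2, Isla is impossible for the one with city Oslo.
With clues 1–3, Jamal is impossible for the one with city Oslo.
With clues 1–4, Hiro is impossible for the one with city Oslo.
That leaves Wendy.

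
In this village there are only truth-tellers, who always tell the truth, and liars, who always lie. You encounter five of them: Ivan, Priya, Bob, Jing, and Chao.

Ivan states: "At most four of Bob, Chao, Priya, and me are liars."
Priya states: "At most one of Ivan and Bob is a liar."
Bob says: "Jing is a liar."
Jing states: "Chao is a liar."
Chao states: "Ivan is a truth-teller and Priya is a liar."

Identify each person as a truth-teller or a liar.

Regardless of anyone's role, Ivan's statement is true, so Ivan is a truth-teller.
With that fixed, Priya's statement is true, so Priya is a truth-teller.
With that fixed, Chao's statement is false, so Chao is a liar.
With that fixed, Jing's statement is true, so Jing is a truth-teller.
With that fixed, Bob's statement is false, so Bob is a liar.

Ivan: truth-teller, Priya: truth-teller, Bob: liar, Jing: truth-teller, Chao: liar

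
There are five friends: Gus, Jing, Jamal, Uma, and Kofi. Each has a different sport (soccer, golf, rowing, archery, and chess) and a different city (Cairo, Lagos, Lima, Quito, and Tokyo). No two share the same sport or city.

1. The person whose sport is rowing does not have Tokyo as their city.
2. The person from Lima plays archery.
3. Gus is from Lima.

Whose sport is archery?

With clues 1–3, Jamal, Jing, Kofi, and Uma are impossible for the one with sport archery.
That leaves Gus.

Gus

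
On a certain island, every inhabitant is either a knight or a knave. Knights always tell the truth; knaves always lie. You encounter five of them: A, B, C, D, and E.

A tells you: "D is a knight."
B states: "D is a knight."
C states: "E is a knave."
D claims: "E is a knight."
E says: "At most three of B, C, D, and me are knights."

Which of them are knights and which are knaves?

Consider A. Suppose A is a knave.
Then no assignment of the remaining roles makes every statement match its speaker's type — contradiction.
So A is a knight.
Consider B. Suppose B is a knave.
Then no assignment of the remaining roles makes every statement match its speaker's type — contradiction.
So B is a knight.
Consider C. Suppose C is a knight.
Then no assignment of the remaining roles makes every statement match its speaker's type — contradiction.
So C is a knave.
With that fixed, E's statement is true, so E is a knight.
With that fixed, D's statement is true, so D is a knight.

A: knight, B: knight, C: knave, D: knight, E: knight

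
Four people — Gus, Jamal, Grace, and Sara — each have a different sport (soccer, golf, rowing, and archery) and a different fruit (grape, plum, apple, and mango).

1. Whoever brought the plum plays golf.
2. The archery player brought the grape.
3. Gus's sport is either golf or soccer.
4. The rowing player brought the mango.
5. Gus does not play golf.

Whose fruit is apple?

Gus

With clues 1–5, Grace, Jamal, and Sara are impossible for the one with fruit apple.
That leaves Gus.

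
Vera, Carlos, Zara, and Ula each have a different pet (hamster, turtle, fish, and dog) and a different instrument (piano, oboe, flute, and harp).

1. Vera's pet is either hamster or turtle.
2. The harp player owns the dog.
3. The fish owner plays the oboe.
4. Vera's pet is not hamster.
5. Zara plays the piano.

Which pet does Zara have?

hamster

With clues 1–4, turtle is impossible for Zara's pet.
With clues 1–5, dog and fish are impossible for Zara's pet.
That leaves hamster.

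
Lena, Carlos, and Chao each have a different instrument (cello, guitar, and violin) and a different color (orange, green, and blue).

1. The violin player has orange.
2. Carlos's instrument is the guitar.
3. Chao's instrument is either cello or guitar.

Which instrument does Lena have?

violin

With clues 1–2, guitar is impossible for Lena's instrument.
With clues 1–3, cello is impossible for Lena's instrument.
That leaves violin.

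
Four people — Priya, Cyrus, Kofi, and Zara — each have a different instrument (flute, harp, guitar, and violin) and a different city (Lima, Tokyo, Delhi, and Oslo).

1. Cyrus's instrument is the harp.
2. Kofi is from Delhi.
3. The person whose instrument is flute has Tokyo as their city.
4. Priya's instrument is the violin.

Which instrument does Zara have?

flute

Clue 1 rules out harp for Zara's instrument.
With clues 1–4, guitar and violin are impossible for Zara's instrument.
That leaves flute.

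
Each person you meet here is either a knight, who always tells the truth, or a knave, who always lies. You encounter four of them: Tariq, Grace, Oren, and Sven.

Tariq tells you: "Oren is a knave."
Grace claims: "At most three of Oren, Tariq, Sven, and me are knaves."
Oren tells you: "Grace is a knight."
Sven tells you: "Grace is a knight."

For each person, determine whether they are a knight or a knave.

Tariq: knave, Grace: knight, Oren: knight, Sven: knight

Consider Tariq. Suppose Tariq is a knight.
Then no assignment of the remaining roles makes every statement match its speaker's type — contradiction.
So Tariq is a knave.
Consider Grace. Suppose Grace is a knave.
Then no assignment of the remaining roles makes every statement match its speaker's type — contradiction.
So Grace is a knight.
With that fixed, Oren's statement is true, so Oren is a knight.
With that fixed, Sven's statement is true, so Sven is a knight.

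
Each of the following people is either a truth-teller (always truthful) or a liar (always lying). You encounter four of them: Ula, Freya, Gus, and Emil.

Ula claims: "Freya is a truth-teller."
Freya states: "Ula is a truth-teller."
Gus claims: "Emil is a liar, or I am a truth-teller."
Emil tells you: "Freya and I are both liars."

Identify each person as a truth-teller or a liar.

Consider Ula. Suppose Ula is a liar.
Then no assignment of the remaining roles makes every statement match its speaker's type — contradiction.
So Ula is a truth-teller.
With that fixed, Freya's statement is true, so Freya is a truth-teller.
With that fixed, Emil's statement is false, so Emil is a liar.
With that fixed, Gus's statement is true, so Gus is a truth-teller.

Ula: truth-teller, Freya: truth-teller, Gus: truth-teller, Emil: liar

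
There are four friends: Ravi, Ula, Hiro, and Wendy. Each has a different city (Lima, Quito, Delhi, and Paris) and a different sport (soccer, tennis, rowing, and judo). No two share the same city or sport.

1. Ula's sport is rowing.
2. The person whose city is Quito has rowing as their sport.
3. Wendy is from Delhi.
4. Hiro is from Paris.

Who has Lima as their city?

With clues 1–2, Ula is impossible for the one with city Lima.
With clues 1–3, Wendy is impossible for the one with city Lima.
With clues 1–4, Hiro is impossible for the one with city Lima.
That leaves Ravi.

Ravi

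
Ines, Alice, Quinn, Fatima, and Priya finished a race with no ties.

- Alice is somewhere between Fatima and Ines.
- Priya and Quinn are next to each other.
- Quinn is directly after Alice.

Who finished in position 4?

Priya

With clues 1–2, Fatima and Ines are ruled out for place 4.
With clues 1–3, Alice and Quinn are ruled out for place 4.
So place 4 is Priya.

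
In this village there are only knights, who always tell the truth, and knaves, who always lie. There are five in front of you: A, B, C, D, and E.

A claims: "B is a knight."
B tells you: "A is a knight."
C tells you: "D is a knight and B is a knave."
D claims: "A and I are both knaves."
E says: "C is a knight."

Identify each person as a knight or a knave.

Consider A. Suppose A is a knave.
Then whichever role D has, D's statement has the wrong truth value — contradiction.
So A is a knight.
With that fixed, B's statement is true, so B is a knight.
With that fixed, C's statement is false, so C is a knave.
With that fixed, D's statement is false, so D is a knave.
With that fixed, E's statement is false, so E is a knave.

A: knight, B: knight, C: knave, D: knave, E: knave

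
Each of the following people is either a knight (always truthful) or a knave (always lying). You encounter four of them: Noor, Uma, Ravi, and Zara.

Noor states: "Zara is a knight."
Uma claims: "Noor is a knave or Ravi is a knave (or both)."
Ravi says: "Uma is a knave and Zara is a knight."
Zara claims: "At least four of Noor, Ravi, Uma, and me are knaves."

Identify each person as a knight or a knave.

Consider Noor. Suppose Noor is a knight.
Then no assignment of the remaining roles makes every statement match its speaker's type — contradiction.
So Noor is a knave.
With that fixed, Uma's statement is true, so Uma is a knight.
With that fixed, Ravi's statement is false, so Ravi is a knave.
With that fixed, Zara's statement is false, so Zara is a knave.

Noor: knave, Uma: knight, Ravi: knave, Zara: knave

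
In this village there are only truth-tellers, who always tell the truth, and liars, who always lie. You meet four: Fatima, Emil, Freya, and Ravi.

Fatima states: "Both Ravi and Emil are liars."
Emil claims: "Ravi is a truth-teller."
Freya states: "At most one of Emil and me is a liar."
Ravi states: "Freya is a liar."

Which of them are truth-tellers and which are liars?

Consider Fatima. Suppose Fatima is a liar.
Then no assignment of the remaining roles makes every statement match its speaker's type — contradiction.
So Fatima is a truth-teller.
Consider Emil. Suppose Emil is a truth-teller.
Then Fatima's statement comes out false, contradicting Fatima being a truth-teller.
So Emil is a liar.
Consider Freya. Suppose Freya is a liar.
Then no assignment of the remaining roles makes every statement match its speaker's type — contradiction.
So Freya is a truth-teller.
With that fixed, Ravi's statement is false, so Ravi is a liar.

Fatima: truth-teller, Emil: liar, Freya: truth-teller, Ravi: liar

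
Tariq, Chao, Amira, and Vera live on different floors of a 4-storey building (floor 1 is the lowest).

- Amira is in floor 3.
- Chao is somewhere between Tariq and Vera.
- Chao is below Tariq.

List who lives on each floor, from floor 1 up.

From clue 1: Amira → floor 3.
From clues 1–2: Chao → floor 2.
From clues 1–3: Vera → floor 1, Tariq → floor 4.

Vera, Chao, Amira, Tariq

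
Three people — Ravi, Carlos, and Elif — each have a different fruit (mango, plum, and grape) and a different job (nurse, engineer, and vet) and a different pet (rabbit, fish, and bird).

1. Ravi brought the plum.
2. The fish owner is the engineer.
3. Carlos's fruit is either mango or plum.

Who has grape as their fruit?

Elif

Clue 1 rules out Ravi for the one with fruit grape.
With clues 1–3, Carlos is impossible for the one with fruit grape.
That leaves Elif.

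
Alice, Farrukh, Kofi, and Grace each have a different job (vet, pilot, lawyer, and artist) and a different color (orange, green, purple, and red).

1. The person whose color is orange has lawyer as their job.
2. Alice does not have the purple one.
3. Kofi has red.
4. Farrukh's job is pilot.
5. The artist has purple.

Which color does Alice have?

With clues 1–2, purple is impossible for Alice's color.
With clues 1–3, red is impossible for Alice's color.
With clues 1–5, green is impossible for Alice's color.
That leaves orange.

orange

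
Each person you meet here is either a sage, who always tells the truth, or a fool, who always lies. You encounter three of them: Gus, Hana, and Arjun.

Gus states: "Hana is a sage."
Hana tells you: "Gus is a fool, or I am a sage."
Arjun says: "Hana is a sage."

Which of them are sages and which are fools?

Gus: sage, Hana: sage, Arjun: sage

Consider Gus. Suppose Gus is a fool.
Then no assignment of the remaining roles makes every statement match its speaker's type — contradiction.
So Gus is a sage.
Consider Hana. Suppose Hana is a fool.
Then Gus's statement comes out false, contradicting Gus being a sage.
So Hana is a sage.
With that fixed, Arjun's statement is true, so Arjun is a sage.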